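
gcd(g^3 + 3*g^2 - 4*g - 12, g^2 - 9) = g + 3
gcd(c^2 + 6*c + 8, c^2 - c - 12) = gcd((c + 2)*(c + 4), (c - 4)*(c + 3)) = 1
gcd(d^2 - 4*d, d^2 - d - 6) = 1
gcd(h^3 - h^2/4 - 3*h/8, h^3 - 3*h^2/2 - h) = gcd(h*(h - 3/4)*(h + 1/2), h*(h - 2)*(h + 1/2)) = h^2 + h/2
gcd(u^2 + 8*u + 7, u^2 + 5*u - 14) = u + 7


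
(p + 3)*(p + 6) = p^2 + 9*p + 18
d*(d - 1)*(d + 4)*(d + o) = d^4 + d^3*o + 3*d^3 + 3*d^2*o - 4*d^2 - 4*d*o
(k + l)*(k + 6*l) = k^2 + 7*k*l + 6*l^2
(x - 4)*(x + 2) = x^2 - 2*x - 8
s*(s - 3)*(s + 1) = s^3 - 2*s^2 - 3*s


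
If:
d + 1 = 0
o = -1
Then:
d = -1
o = -1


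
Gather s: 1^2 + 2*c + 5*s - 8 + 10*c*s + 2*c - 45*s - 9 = 4*c + s*(10*c - 40) - 16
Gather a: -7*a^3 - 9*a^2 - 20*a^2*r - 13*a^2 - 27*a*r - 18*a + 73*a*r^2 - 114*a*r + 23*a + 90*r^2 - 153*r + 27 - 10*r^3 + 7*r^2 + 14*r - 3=-7*a^3 + a^2*(-20*r - 22) + a*(73*r^2 - 141*r + 5) - 10*r^3 + 97*r^2 - 139*r + 24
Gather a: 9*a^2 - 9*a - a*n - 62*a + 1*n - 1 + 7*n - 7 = 9*a^2 + a*(-n - 71) + 8*n - 8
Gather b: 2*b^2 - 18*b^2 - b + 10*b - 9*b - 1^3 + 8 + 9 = 16 - 16*b^2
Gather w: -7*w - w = -8*w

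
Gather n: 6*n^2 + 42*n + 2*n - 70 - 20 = 6*n^2 + 44*n - 90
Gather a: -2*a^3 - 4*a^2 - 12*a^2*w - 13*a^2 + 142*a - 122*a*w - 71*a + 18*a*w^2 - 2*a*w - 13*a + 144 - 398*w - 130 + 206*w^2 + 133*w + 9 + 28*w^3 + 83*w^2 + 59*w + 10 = -2*a^3 + a^2*(-12*w - 17) + a*(18*w^2 - 124*w + 58) + 28*w^3 + 289*w^2 - 206*w + 33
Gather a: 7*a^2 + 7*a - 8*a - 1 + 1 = 7*a^2 - a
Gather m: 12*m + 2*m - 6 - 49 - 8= 14*m - 63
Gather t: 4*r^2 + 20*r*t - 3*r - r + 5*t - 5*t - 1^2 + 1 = 4*r^2 + 20*r*t - 4*r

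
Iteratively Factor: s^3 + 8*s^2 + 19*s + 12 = (s + 1)*(s^2 + 7*s + 12) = (s + 1)*(s + 4)*(s + 3)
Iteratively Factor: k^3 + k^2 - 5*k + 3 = (k - 1)*(k^2 + 2*k - 3) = (k - 1)^2*(k + 3)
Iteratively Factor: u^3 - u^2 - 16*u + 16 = (u + 4)*(u^2 - 5*u + 4) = (u - 4)*(u + 4)*(u - 1)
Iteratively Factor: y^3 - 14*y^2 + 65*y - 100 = (y - 5)*(y^2 - 9*y + 20) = (y - 5)^2*(y - 4)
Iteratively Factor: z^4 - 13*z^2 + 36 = (z - 3)*(z^3 + 3*z^2 - 4*z - 12) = (z - 3)*(z - 2)*(z^2 + 5*z + 6) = (z - 3)*(z - 2)*(z + 2)*(z + 3)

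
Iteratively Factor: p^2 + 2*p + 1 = (p + 1)*(p + 1)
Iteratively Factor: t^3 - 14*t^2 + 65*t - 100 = (t - 5)*(t^2 - 9*t + 20) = (t - 5)*(t - 4)*(t - 5)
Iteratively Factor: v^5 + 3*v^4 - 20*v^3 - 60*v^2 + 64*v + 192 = (v + 3)*(v^4 - 20*v^2 + 64) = (v - 4)*(v + 3)*(v^3 + 4*v^2 - 4*v - 16) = (v - 4)*(v + 3)*(v + 4)*(v^2 - 4) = (v - 4)*(v - 2)*(v + 3)*(v + 4)*(v + 2)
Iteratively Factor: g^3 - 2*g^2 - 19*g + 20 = (g - 5)*(g^2 + 3*g - 4) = (g - 5)*(g - 1)*(g + 4)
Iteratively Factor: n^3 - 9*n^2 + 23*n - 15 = (n - 5)*(n^2 - 4*n + 3) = (n - 5)*(n - 1)*(n - 3)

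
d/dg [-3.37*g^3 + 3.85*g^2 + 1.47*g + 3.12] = -10.11*g^2 + 7.7*g + 1.47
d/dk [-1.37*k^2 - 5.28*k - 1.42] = -2.74*k - 5.28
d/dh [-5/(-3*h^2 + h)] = 5*(1 - 6*h)/(h^2*(3*h - 1)^2)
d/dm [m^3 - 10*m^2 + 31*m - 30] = 3*m^2 - 20*m + 31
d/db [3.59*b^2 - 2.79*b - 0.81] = 7.18*b - 2.79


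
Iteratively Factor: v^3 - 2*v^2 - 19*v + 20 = (v + 4)*(v^2 - 6*v + 5) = (v - 1)*(v + 4)*(v - 5)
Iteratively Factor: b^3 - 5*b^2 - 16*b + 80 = (b - 5)*(b^2 - 16) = (b - 5)*(b + 4)*(b - 4)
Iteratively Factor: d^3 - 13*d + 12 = (d + 4)*(d^2 - 4*d + 3) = (d - 3)*(d + 4)*(d - 1)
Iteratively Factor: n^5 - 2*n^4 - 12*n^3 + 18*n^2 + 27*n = (n - 3)*(n^4 + n^3 - 9*n^2 - 9*n) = (n - 3)*(n + 1)*(n^3 - 9*n) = n*(n - 3)*(n + 1)*(n^2 - 9) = n*(n - 3)^2*(n + 1)*(n + 3)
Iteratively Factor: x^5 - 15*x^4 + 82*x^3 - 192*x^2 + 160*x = (x - 5)*(x^4 - 10*x^3 + 32*x^2 - 32*x) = (x - 5)*(x - 2)*(x^3 - 8*x^2 + 16*x) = (x - 5)*(x - 4)*(x - 2)*(x^2 - 4*x) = x*(x - 5)*(x - 4)*(x - 2)*(x - 4)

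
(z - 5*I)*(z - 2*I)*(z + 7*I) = z^3 + 39*z - 70*I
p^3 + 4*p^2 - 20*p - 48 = (p - 4)*(p + 2)*(p + 6)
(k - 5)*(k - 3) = k^2 - 8*k + 15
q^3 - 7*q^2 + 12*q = q*(q - 4)*(q - 3)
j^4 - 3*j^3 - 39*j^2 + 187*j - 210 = (j - 5)*(j - 3)*(j - 2)*(j + 7)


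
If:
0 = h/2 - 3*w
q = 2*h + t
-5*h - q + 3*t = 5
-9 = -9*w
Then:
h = 6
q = 71/2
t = 47/2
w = 1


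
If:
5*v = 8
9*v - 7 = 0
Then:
No Solution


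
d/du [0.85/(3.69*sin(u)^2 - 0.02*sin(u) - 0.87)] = (0.017 - 6.273*sin(u))*cos(u)/(-3.69*sin(u)^2 + 0.02*sin(u) + 0.87)^2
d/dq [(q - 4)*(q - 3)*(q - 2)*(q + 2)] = 4*q^3 - 21*q^2 + 16*q + 28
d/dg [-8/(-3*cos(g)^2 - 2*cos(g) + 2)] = 16*(3*cos(g) + 1)*sin(g)/(3*cos(g)^2 + 2*cos(g) - 2)^2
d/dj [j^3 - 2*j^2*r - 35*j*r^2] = 3*j^2 - 4*j*r - 35*r^2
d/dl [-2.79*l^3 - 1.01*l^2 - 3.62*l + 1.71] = -8.37*l^2 - 2.02*l - 3.62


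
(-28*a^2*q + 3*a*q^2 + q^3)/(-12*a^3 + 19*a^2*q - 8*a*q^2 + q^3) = q*(7*a + q)/(3*a^2 - 4*a*q + q^2)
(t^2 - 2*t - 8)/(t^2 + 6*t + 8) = (t - 4)/(t + 4)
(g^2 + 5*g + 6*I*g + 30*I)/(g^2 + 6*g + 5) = (g + 6*I)/(g + 1)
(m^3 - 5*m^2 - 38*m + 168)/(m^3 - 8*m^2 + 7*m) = (m^2 + 2*m - 24)/(m*(m - 1))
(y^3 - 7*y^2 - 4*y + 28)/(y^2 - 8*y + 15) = (y^3 - 7*y^2 - 4*y + 28)/(y^2 - 8*y + 15)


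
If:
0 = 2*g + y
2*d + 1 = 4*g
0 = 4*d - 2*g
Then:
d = 1/6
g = 1/3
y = -2/3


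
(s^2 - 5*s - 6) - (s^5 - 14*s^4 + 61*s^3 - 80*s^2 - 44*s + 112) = -s^5 + 14*s^4 - 61*s^3 + 81*s^2 + 39*s - 118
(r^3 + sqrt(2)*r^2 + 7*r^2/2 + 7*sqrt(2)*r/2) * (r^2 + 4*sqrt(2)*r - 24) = r^5 + 7*r^4/2 + 5*sqrt(2)*r^4 - 16*r^3 + 35*sqrt(2)*r^3/2 - 56*r^2 - 24*sqrt(2)*r^2 - 84*sqrt(2)*r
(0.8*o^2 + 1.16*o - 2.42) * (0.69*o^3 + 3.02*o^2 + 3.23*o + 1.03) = 0.552*o^5 + 3.2164*o^4 + 4.4174*o^3 - 2.7376*o^2 - 6.6218*o - 2.4926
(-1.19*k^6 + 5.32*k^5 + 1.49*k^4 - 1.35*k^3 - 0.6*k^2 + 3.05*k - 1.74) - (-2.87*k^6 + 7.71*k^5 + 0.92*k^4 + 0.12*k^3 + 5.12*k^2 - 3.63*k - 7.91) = 1.68*k^6 - 2.39*k^5 + 0.57*k^4 - 1.47*k^3 - 5.72*k^2 + 6.68*k + 6.17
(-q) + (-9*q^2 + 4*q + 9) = -9*q^2 + 3*q + 9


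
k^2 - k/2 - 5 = (k - 5/2)*(k + 2)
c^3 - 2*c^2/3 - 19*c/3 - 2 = (c - 3)*(c + 1/3)*(c + 2)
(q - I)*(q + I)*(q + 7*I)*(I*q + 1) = I*q^4 - 6*q^3 + 8*I*q^2 - 6*q + 7*I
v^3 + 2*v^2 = v^2*(v + 2)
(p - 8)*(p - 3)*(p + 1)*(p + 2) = p^4 - 8*p^3 - 7*p^2 + 50*p + 48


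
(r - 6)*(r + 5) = r^2 - r - 30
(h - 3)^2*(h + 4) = h^3 - 2*h^2 - 15*h + 36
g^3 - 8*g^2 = g^2*(g - 8)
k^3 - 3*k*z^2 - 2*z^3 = (k - 2*z)*(k + z)^2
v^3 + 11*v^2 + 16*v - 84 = (v - 2)*(v + 6)*(v + 7)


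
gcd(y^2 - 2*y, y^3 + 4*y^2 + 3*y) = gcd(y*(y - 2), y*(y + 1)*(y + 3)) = y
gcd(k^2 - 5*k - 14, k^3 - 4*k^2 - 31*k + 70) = k - 7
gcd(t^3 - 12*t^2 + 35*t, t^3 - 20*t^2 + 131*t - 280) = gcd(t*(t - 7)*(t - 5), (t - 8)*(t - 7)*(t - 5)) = t^2 - 12*t + 35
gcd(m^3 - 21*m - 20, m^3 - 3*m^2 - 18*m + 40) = m^2 - m - 20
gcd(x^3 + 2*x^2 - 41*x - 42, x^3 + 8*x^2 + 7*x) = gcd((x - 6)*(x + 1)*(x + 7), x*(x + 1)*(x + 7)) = x^2 + 8*x + 7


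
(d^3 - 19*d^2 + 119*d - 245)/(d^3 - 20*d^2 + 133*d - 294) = (d - 5)/(d - 6)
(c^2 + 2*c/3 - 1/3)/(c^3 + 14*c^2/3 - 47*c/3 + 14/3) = (c + 1)/(c^2 + 5*c - 14)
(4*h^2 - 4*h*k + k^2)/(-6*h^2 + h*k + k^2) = (-2*h + k)/(3*h + k)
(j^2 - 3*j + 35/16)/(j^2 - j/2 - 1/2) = (-16*j^2 + 48*j - 35)/(8*(-2*j^2 + j + 1))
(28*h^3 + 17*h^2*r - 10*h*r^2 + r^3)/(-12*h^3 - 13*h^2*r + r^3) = (-7*h + r)/(3*h + r)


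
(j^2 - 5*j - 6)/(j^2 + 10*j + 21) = (j^2 - 5*j - 6)/(j^2 + 10*j + 21)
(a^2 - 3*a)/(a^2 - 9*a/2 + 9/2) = 2*a/(2*a - 3)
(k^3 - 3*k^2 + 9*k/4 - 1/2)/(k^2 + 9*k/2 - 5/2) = (k^2 - 5*k/2 + 1)/(k + 5)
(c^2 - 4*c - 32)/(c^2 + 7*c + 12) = (c - 8)/(c + 3)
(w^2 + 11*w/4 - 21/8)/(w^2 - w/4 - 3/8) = (2*w + 7)/(2*w + 1)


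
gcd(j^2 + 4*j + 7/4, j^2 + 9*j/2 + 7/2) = j + 7/2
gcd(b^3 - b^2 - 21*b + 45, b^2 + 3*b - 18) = b - 3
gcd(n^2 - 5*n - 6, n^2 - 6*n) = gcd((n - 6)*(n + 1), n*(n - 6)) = n - 6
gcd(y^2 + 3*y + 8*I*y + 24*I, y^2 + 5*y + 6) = y + 3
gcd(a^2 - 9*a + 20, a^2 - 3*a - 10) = a - 5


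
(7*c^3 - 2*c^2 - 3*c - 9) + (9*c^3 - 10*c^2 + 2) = 16*c^3 - 12*c^2 - 3*c - 7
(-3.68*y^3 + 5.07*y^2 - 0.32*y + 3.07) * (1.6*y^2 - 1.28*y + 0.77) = -5.888*y^5 + 12.8224*y^4 - 9.8352*y^3 + 9.2255*y^2 - 4.176*y + 2.3639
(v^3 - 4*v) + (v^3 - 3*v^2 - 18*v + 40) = 2*v^3 - 3*v^2 - 22*v + 40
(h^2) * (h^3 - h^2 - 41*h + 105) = h^5 - h^4 - 41*h^3 + 105*h^2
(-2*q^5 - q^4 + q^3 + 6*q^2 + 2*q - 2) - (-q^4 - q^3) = -2*q^5 + 2*q^3 + 6*q^2 + 2*q - 2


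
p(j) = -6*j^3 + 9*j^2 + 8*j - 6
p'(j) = -18*j^2 + 18*j + 8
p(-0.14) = -6.93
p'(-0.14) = 5.13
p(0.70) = 1.95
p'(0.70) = 11.78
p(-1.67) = 33.68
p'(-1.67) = -72.26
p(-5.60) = 1285.14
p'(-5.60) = -657.28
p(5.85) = -852.41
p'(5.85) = -502.70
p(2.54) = -25.94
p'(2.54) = -62.41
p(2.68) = -35.41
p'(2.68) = -73.04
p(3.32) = -99.80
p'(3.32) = -130.64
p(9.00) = -3579.00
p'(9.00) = -1288.00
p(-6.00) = 1566.00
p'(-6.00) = -748.00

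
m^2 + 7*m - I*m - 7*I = (m + 7)*(m - I)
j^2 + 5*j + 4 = (j + 1)*(j + 4)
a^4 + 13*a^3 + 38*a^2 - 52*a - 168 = (a - 2)*(a + 2)*(a + 6)*(a + 7)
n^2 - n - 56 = (n - 8)*(n + 7)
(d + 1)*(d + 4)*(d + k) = d^3 + d^2*k + 5*d^2 + 5*d*k + 4*d + 4*k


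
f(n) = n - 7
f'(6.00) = 1.00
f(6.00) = -1.00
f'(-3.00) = 1.00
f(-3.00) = -10.00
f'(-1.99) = 1.00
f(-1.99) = -8.99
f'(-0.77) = 1.00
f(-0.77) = -7.77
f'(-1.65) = 1.00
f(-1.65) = -8.65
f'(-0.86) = 1.00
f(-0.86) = -7.86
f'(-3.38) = 1.00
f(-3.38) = -10.38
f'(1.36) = 1.00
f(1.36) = -5.64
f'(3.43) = 1.00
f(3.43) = -3.57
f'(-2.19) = 1.00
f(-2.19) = -9.19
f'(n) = 1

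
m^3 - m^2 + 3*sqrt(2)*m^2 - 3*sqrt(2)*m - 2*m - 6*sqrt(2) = (m - 2)*(m + 1)*(m + 3*sqrt(2))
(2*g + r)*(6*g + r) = 12*g^2 + 8*g*r + r^2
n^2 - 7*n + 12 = (n - 4)*(n - 3)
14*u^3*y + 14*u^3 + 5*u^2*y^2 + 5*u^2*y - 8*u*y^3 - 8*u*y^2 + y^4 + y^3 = (-7*u + y)*(-2*u + y)*(u + y)*(y + 1)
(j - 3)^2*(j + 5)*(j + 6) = j^4 + 5*j^3 - 27*j^2 - 81*j + 270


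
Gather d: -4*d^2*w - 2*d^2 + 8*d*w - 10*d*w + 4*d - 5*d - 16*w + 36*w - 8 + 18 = d^2*(-4*w - 2) + d*(-2*w - 1) + 20*w + 10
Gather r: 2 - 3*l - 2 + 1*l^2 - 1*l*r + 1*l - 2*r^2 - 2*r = l^2 - 2*l - 2*r^2 + r*(-l - 2)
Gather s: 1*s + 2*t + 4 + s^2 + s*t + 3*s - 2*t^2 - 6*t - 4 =s^2 + s*(t + 4) - 2*t^2 - 4*t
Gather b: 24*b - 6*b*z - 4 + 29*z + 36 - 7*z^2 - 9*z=b*(24 - 6*z) - 7*z^2 + 20*z + 32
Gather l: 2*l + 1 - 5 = 2*l - 4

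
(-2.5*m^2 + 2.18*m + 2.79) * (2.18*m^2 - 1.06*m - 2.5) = -5.45*m^4 + 7.4024*m^3 + 10.0214*m^2 - 8.4074*m - 6.975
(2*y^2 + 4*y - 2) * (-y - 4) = -2*y^3 - 12*y^2 - 14*y + 8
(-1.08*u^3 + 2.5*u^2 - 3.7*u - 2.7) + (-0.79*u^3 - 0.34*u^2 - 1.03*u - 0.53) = -1.87*u^3 + 2.16*u^2 - 4.73*u - 3.23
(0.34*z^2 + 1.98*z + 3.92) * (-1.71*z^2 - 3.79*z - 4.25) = -0.5814*z^4 - 4.6744*z^3 - 15.6524*z^2 - 23.2718*z - 16.66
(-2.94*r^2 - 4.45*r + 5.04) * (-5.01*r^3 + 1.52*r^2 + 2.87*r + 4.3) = 14.7294*r^5 + 17.8257*r^4 - 40.4522*r^3 - 17.7527*r^2 - 4.6702*r + 21.672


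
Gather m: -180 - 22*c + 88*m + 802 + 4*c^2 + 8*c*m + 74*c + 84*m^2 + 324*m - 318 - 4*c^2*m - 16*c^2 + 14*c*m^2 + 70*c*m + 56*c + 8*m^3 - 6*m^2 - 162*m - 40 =-12*c^2 + 108*c + 8*m^3 + m^2*(14*c + 78) + m*(-4*c^2 + 78*c + 250) + 264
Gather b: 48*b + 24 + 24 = 48*b + 48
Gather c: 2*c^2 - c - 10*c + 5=2*c^2 - 11*c + 5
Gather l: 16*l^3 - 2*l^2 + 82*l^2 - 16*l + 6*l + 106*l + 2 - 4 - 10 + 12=16*l^3 + 80*l^2 + 96*l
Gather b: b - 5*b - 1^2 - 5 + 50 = 44 - 4*b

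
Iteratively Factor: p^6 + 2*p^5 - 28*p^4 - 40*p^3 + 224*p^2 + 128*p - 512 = (p - 4)*(p^5 + 6*p^4 - 4*p^3 - 56*p^2 + 128) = (p - 4)*(p - 2)*(p^4 + 8*p^3 + 12*p^2 - 32*p - 64) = (p - 4)*(p - 2)*(p + 4)*(p^3 + 4*p^2 - 4*p - 16) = (p - 4)*(p - 2)*(p + 4)^2*(p^2 - 4) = (p - 4)*(p - 2)^2*(p + 4)^2*(p + 2)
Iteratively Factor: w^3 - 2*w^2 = (w - 2)*(w^2) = w*(w - 2)*(w)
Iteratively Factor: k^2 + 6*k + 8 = (k + 2)*(k + 4)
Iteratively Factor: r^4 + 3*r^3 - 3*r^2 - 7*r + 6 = (r - 1)*(r^3 + 4*r^2 + r - 6) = (r - 1)*(r + 3)*(r^2 + r - 2) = (r - 1)*(r + 2)*(r + 3)*(r - 1)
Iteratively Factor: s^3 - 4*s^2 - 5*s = (s - 5)*(s^2 + s) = s*(s - 5)*(s + 1)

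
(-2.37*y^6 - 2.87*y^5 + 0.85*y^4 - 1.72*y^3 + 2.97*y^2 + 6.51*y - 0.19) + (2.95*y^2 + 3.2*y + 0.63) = -2.37*y^6 - 2.87*y^5 + 0.85*y^4 - 1.72*y^3 + 5.92*y^2 + 9.71*y + 0.44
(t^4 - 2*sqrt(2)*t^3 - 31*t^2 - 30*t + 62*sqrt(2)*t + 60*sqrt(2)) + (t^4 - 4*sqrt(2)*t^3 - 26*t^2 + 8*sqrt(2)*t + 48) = 2*t^4 - 6*sqrt(2)*t^3 - 57*t^2 - 30*t + 70*sqrt(2)*t + 48 + 60*sqrt(2)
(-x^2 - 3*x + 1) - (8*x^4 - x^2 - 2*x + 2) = -8*x^4 - x - 1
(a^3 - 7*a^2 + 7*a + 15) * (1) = a^3 - 7*a^2 + 7*a + 15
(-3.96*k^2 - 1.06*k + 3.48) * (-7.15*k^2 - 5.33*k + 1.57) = 28.314*k^4 + 28.6858*k^3 - 25.4494*k^2 - 20.2126*k + 5.4636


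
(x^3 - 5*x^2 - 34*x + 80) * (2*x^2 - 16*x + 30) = 2*x^5 - 26*x^4 + 42*x^3 + 554*x^2 - 2300*x + 2400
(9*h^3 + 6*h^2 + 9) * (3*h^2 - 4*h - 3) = 27*h^5 - 18*h^4 - 51*h^3 + 9*h^2 - 36*h - 27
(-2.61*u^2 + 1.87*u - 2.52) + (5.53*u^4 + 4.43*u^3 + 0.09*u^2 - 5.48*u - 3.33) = 5.53*u^4 + 4.43*u^3 - 2.52*u^2 - 3.61*u - 5.85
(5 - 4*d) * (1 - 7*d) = 28*d^2 - 39*d + 5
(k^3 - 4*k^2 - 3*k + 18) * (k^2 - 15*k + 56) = k^5 - 19*k^4 + 113*k^3 - 161*k^2 - 438*k + 1008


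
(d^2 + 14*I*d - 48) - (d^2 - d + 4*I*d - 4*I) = d + 10*I*d - 48 + 4*I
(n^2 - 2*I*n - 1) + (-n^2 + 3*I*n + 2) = I*n + 1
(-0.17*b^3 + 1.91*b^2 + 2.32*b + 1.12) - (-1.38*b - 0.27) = -0.17*b^3 + 1.91*b^2 + 3.7*b + 1.39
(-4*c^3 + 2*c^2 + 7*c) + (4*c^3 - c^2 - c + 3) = c^2 + 6*c + 3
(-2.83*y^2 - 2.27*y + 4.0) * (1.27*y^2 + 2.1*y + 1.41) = -3.5941*y^4 - 8.8259*y^3 - 3.6773*y^2 + 5.1993*y + 5.64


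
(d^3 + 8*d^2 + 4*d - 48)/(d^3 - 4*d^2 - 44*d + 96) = (d + 4)/(d - 8)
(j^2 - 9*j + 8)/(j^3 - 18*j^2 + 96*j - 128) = (j - 1)/(j^2 - 10*j + 16)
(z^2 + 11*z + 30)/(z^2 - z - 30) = (z + 6)/(z - 6)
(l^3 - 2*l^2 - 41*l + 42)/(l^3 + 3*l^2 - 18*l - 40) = (l^3 - 2*l^2 - 41*l + 42)/(l^3 + 3*l^2 - 18*l - 40)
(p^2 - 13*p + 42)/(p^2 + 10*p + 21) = (p^2 - 13*p + 42)/(p^2 + 10*p + 21)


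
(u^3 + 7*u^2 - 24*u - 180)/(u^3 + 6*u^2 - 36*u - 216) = (u - 5)/(u - 6)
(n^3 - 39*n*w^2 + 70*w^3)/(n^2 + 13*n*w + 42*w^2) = (n^2 - 7*n*w + 10*w^2)/(n + 6*w)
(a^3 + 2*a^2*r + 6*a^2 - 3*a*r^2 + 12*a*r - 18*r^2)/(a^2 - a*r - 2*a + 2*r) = (a^2 + 3*a*r + 6*a + 18*r)/(a - 2)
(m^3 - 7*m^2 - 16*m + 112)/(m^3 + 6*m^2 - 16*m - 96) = (m - 7)/(m + 6)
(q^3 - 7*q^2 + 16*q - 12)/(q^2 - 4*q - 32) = (-q^3 + 7*q^2 - 16*q + 12)/(-q^2 + 4*q + 32)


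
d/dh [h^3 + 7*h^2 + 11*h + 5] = 3*h^2 + 14*h + 11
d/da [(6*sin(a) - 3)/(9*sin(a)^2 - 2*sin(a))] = 6*(-9*cos(a) + 9/tan(a) - cos(a)/sin(a)^2)/(9*sin(a) - 2)^2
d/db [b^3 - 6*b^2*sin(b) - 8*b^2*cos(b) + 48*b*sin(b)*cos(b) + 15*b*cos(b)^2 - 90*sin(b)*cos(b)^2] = 8*b^2*sin(b) - 6*b^2*cos(b) + 3*b^2 - 12*b*sin(b) - 15*b*sin(2*b) - 16*b*cos(b) + 48*b*cos(2*b) + 24*sin(2*b) - 45*cos(b)/2 + 15*cos(2*b)/2 - 135*cos(3*b)/2 + 15/2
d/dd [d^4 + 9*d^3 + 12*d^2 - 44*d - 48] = 4*d^3 + 27*d^2 + 24*d - 44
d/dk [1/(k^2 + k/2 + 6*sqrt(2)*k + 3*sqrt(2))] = 2*(-4*k - 12*sqrt(2) - 1)/(2*k^2 + k + 12*sqrt(2)*k + 6*sqrt(2))^2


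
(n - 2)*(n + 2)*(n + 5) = n^3 + 5*n^2 - 4*n - 20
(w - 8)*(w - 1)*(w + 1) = w^3 - 8*w^2 - w + 8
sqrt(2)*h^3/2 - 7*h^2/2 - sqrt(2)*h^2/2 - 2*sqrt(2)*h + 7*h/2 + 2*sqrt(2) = (h - 1)*(h - 4*sqrt(2))*(sqrt(2)*h/2 + 1/2)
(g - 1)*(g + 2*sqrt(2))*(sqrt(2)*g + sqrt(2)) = sqrt(2)*g^3 + 4*g^2 - sqrt(2)*g - 4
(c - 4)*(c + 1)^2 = c^3 - 2*c^2 - 7*c - 4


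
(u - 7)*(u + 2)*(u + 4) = u^3 - u^2 - 34*u - 56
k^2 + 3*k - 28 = (k - 4)*(k + 7)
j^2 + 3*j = j*(j + 3)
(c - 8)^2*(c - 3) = c^3 - 19*c^2 + 112*c - 192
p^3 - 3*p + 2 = (p - 1)^2*(p + 2)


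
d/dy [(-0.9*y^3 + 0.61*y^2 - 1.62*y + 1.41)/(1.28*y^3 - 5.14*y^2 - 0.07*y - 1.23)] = (-4.44089209850063e-16*y^5 + 3.8452*y^4 + 4.2732*y^3 - 10.4629*y^2 + 12.9942*y + 2.0913)/(1.6384*y^6 - 13.1584*y^5 + 26.2404*y^4 - 2.4292*y^3 + 12.6493*y^2 + 0.1722*y + 1.5129)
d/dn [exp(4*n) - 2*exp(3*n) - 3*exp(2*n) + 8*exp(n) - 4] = (4*exp(3*n) - 6*exp(2*n) - 6*exp(n) + 8)*exp(n)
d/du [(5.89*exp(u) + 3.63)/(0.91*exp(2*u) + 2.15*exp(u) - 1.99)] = (-(1.82*exp(u) + 2.15)*(5.89*exp(u) + 3.63) + 5.3599*exp(2*u) + 12.6635*exp(u) - 11.7211)*exp(u)/(0.91*exp(2*u) + 2.15*exp(u) - 1.99)^2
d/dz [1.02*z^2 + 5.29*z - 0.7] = 2.04*z + 5.29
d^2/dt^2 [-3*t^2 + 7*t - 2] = -6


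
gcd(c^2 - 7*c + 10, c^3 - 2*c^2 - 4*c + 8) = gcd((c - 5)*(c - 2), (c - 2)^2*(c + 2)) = c - 2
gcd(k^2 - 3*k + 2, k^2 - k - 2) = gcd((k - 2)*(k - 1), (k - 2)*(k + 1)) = k - 2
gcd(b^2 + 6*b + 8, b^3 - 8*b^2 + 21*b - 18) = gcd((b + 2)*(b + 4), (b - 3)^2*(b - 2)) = 1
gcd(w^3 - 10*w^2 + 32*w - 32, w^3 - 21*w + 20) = w - 4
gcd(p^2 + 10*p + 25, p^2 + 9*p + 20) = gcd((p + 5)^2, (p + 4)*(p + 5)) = p + 5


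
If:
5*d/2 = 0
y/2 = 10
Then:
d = 0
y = 20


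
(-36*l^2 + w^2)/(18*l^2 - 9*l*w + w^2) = (6*l + w)/(-3*l + w)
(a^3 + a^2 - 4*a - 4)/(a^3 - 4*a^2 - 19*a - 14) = (a - 2)/(a - 7)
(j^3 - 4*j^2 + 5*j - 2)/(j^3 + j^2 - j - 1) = (j^2 - 3*j + 2)/(j^2 + 2*j + 1)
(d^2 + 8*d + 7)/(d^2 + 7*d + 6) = (d + 7)/(d + 6)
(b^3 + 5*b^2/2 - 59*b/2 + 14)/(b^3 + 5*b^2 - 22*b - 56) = (b - 1/2)/(b + 2)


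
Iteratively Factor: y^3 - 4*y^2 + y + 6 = (y - 3)*(y^2 - y - 2) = (y - 3)*(y - 2)*(y + 1)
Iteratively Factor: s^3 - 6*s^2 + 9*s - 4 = (s - 1)*(s^2 - 5*s + 4) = (s - 1)^2*(s - 4)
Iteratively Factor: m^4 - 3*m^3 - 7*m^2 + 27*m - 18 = (m - 1)*(m^3 - 2*m^2 - 9*m + 18) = (m - 3)*(m - 1)*(m^2 + m - 6) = (m - 3)*(m - 1)*(m + 3)*(m - 2)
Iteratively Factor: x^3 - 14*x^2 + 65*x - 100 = (x - 5)*(x^2 - 9*x + 20) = (x - 5)*(x - 4)*(x - 5)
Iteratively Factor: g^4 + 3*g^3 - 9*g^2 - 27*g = (g + 3)*(g^3 - 9*g) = g*(g + 3)*(g^2 - 9) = g*(g - 3)*(g + 3)*(g + 3)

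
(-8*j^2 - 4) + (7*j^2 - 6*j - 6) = -j^2 - 6*j - 10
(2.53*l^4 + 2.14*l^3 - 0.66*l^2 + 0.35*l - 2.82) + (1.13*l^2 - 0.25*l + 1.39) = 2.53*l^4 + 2.14*l^3 + 0.47*l^2 + 0.1*l - 1.43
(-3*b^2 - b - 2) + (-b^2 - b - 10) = -4*b^2 - 2*b - 12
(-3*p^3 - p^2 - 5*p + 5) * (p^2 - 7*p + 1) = -3*p^5 + 20*p^4 - p^3 + 39*p^2 - 40*p + 5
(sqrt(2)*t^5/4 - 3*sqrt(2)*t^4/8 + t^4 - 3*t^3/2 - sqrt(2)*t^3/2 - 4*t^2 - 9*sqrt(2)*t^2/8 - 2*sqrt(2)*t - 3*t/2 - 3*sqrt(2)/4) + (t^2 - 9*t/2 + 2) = sqrt(2)*t^5/4 - 3*sqrt(2)*t^4/8 + t^4 - 3*t^3/2 - sqrt(2)*t^3/2 - 3*t^2 - 9*sqrt(2)*t^2/8 - 6*t - 2*sqrt(2)*t - 3*sqrt(2)/4 + 2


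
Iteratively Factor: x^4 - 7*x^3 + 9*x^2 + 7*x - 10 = (x - 1)*(x^3 - 6*x^2 + 3*x + 10) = (x - 1)*(x + 1)*(x^2 - 7*x + 10) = (x - 2)*(x - 1)*(x + 1)*(x - 5)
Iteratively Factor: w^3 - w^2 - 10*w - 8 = (w + 2)*(w^2 - 3*w - 4) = (w + 1)*(w + 2)*(w - 4)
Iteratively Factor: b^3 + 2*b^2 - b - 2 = (b + 1)*(b^2 + b - 2) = (b - 1)*(b + 1)*(b + 2)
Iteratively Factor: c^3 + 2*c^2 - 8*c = (c - 2)*(c^2 + 4*c) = c*(c - 2)*(c + 4)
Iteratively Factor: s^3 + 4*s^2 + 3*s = (s + 3)*(s^2 + s) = (s + 1)*(s + 3)*(s)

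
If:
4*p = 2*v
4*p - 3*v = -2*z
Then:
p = z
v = 2*z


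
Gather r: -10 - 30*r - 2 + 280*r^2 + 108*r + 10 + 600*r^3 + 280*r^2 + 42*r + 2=600*r^3 + 560*r^2 + 120*r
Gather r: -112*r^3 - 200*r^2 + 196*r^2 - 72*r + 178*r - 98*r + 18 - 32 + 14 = -112*r^3 - 4*r^2 + 8*r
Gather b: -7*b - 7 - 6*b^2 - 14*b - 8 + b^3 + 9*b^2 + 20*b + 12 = b^3 + 3*b^2 - b - 3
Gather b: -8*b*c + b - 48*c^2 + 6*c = b*(1 - 8*c) - 48*c^2 + 6*c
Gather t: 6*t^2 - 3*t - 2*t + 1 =6*t^2 - 5*t + 1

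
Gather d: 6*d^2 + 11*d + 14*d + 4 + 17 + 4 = 6*d^2 + 25*d + 25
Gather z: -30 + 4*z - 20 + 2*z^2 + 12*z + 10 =2*z^2 + 16*z - 40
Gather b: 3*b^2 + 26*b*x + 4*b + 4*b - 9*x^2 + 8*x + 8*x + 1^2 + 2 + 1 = 3*b^2 + b*(26*x + 8) - 9*x^2 + 16*x + 4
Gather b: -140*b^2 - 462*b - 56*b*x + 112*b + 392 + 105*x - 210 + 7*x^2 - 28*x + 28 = -140*b^2 + b*(-56*x - 350) + 7*x^2 + 77*x + 210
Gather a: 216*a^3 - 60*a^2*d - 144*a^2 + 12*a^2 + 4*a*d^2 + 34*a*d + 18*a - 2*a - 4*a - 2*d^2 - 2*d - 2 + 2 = 216*a^3 + a^2*(-60*d - 132) + a*(4*d^2 + 34*d + 12) - 2*d^2 - 2*d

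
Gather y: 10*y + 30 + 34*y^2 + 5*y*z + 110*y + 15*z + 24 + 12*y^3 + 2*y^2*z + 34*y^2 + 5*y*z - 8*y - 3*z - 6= 12*y^3 + y^2*(2*z + 68) + y*(10*z + 112) + 12*z + 48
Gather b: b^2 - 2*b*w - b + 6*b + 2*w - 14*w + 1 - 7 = b^2 + b*(5 - 2*w) - 12*w - 6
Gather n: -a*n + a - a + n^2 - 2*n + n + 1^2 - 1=n^2 + n*(-a - 1)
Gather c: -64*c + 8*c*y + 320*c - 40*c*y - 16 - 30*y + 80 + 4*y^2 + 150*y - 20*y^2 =c*(256 - 32*y) - 16*y^2 + 120*y + 64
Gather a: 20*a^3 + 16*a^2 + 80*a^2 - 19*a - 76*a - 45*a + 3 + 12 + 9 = 20*a^3 + 96*a^2 - 140*a + 24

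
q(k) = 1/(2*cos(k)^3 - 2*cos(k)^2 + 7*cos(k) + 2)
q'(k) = (6*sin(k)*cos(k)^2 - 4*sin(k)*cos(k) + 7*sin(k))/(2*cos(k)^3 - 2*cos(k)^2 + 7*cos(k) + 2)^2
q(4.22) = -0.51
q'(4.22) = -2.33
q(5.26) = 0.19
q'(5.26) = -0.19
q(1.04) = 0.19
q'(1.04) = 0.20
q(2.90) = -0.12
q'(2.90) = 0.05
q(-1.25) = 0.25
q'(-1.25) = -0.36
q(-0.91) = 0.17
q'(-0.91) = -0.15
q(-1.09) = 0.20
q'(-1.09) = -0.23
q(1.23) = 0.24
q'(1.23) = 0.34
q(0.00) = 0.11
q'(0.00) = 0.00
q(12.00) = 0.13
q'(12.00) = -0.07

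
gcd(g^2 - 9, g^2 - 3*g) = g - 3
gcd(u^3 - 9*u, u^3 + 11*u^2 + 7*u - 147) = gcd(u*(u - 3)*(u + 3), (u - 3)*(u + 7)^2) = u - 3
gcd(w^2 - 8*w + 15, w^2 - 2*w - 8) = 1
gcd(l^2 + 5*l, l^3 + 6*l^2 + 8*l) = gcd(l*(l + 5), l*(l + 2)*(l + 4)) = l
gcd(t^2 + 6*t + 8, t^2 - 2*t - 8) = t + 2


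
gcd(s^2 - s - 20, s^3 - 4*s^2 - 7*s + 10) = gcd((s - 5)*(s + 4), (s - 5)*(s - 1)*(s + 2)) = s - 5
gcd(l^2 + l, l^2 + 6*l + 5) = l + 1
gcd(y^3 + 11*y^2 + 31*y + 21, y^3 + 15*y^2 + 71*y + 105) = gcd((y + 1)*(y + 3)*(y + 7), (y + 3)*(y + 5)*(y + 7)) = y^2 + 10*y + 21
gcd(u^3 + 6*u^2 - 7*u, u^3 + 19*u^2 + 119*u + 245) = u + 7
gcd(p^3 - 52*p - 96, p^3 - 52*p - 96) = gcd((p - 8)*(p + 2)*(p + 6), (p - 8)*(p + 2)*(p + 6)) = p^3 - 52*p - 96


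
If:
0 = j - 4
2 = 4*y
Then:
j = 4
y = 1/2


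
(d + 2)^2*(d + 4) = d^3 + 8*d^2 + 20*d + 16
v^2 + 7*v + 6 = (v + 1)*(v + 6)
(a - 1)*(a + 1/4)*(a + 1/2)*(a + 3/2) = a^4 + 5*a^3/4 - a^2 - 17*a/16 - 3/16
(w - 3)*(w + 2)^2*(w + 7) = w^4 + 8*w^3 - w^2 - 68*w - 84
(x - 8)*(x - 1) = x^2 - 9*x + 8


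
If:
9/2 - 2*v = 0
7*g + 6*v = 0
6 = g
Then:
No Solution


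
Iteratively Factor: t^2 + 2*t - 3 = (t + 3)*(t - 1)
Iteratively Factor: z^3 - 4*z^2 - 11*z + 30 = (z - 5)*(z^2 + z - 6) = (z - 5)*(z - 2)*(z + 3)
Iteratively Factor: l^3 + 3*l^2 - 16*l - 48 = (l - 4)*(l^2 + 7*l + 12) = (l - 4)*(l + 3)*(l + 4)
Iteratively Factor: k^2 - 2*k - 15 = (k + 3)*(k - 5)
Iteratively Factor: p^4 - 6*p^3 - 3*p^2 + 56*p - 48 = (p - 4)*(p^3 - 2*p^2 - 11*p + 12) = (p - 4)*(p - 1)*(p^2 - p - 12) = (p - 4)*(p - 1)*(p + 3)*(p - 4)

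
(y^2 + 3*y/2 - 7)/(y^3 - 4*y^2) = (y^2 + 3*y/2 - 7)/(y^2*(y - 4))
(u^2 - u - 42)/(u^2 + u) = (u^2 - u - 42)/(u*(u + 1))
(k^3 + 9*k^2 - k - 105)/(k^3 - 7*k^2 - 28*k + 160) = (k^2 + 4*k - 21)/(k^2 - 12*k + 32)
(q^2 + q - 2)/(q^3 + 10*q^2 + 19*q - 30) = (q + 2)/(q^2 + 11*q + 30)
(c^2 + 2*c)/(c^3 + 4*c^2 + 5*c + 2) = c/(c^2 + 2*c + 1)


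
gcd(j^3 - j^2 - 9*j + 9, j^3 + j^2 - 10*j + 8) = j - 1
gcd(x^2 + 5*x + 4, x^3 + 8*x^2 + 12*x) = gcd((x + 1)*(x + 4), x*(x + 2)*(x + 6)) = 1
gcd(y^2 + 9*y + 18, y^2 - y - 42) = y + 6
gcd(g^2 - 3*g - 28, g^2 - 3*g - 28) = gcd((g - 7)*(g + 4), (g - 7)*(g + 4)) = g^2 - 3*g - 28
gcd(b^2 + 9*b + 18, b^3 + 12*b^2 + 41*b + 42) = b + 3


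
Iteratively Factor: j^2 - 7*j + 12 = (j - 4)*(j - 3)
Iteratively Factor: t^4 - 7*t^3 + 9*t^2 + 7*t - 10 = (t - 2)*(t^3 - 5*t^2 - t + 5) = (t - 5)*(t - 2)*(t^2 - 1) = (t - 5)*(t - 2)*(t + 1)*(t - 1)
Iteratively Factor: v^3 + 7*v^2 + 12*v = (v + 3)*(v^2 + 4*v) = (v + 3)*(v + 4)*(v)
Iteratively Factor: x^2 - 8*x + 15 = (x - 5)*(x - 3)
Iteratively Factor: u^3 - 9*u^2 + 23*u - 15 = (u - 1)*(u^2 - 8*u + 15) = (u - 5)*(u - 1)*(u - 3)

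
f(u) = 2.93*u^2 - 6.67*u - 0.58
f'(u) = 5.86*u - 6.67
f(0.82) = -4.08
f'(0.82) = -1.86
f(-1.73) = 19.73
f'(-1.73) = -16.81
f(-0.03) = -0.38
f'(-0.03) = -6.85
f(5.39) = 48.59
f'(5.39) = 24.92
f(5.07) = 40.92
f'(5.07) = 23.04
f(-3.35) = 54.65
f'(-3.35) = -26.30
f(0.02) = -0.71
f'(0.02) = -6.55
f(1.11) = -4.37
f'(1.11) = -0.17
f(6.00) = 64.88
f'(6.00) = 28.49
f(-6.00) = 144.92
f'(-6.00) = -41.83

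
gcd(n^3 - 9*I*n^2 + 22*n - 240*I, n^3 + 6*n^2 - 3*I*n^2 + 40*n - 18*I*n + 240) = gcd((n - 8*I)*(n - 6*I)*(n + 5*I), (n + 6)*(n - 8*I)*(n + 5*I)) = n^2 - 3*I*n + 40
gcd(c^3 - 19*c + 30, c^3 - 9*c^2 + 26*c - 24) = c^2 - 5*c + 6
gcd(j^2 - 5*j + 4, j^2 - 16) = j - 4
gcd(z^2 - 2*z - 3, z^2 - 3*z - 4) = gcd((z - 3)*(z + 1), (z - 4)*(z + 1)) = z + 1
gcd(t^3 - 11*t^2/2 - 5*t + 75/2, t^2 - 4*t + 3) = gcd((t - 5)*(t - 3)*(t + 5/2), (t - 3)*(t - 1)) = t - 3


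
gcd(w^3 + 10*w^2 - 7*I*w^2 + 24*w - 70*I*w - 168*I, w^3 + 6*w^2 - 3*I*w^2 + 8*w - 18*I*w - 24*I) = w + 4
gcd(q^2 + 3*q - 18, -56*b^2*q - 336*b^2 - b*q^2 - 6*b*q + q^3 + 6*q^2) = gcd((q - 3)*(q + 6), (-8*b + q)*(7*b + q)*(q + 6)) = q + 6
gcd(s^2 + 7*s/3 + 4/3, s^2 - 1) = s + 1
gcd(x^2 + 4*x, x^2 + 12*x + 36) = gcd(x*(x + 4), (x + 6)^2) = 1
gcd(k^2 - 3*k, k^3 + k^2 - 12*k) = k^2 - 3*k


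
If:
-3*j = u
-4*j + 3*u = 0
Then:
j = 0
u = 0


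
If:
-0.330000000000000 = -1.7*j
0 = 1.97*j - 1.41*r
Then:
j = 0.19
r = 0.27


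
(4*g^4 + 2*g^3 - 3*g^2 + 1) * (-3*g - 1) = -12*g^5 - 10*g^4 + 7*g^3 + 3*g^2 - 3*g - 1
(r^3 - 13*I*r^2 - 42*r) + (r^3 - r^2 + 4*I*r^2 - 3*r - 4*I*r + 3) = 2*r^3 - r^2 - 9*I*r^2 - 45*r - 4*I*r + 3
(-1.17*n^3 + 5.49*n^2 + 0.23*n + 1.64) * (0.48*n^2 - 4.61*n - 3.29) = -0.5616*n^5 + 8.0289*n^4 - 21.3492*n^3 - 18.3352*n^2 - 8.3171*n - 5.3956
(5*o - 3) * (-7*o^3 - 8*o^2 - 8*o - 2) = -35*o^4 - 19*o^3 - 16*o^2 + 14*o + 6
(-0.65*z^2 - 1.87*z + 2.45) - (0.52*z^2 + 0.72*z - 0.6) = -1.17*z^2 - 2.59*z + 3.05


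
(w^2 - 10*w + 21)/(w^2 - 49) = (w - 3)/(w + 7)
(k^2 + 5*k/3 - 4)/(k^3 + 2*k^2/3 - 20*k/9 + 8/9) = 3*(3*k^2 + 5*k - 12)/(9*k^3 + 6*k^2 - 20*k + 8)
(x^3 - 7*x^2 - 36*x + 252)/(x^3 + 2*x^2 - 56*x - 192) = (x^2 - 13*x + 42)/(x^2 - 4*x - 32)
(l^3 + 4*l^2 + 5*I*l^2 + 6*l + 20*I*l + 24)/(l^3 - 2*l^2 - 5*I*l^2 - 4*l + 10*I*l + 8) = (l^2 + l*(4 + 6*I) + 24*I)/(l^2 + l*(-2 - 4*I) + 8*I)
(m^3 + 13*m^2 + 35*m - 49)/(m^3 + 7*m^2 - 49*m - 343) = (m - 1)/(m - 7)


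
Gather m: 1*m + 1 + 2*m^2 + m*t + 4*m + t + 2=2*m^2 + m*(t + 5) + t + 3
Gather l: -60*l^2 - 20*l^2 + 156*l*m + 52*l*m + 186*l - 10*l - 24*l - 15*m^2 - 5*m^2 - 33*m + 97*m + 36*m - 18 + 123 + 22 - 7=-80*l^2 + l*(208*m + 152) - 20*m^2 + 100*m + 120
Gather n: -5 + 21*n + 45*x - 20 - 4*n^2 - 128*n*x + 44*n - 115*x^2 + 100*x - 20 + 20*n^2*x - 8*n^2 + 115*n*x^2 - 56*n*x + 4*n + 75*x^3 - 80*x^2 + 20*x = n^2*(20*x - 12) + n*(115*x^2 - 184*x + 69) + 75*x^3 - 195*x^2 + 165*x - 45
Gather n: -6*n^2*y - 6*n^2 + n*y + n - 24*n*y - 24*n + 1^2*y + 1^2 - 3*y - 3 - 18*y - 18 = n^2*(-6*y - 6) + n*(-23*y - 23) - 20*y - 20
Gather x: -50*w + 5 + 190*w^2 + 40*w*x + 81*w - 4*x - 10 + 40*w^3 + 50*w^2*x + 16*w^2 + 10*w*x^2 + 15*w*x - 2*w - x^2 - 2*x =40*w^3 + 206*w^2 + 29*w + x^2*(10*w - 1) + x*(50*w^2 + 55*w - 6) - 5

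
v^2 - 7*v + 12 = (v - 4)*(v - 3)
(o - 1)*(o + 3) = o^2 + 2*o - 3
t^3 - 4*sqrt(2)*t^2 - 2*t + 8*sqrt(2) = (t - 4*sqrt(2))*(t - sqrt(2))*(t + sqrt(2))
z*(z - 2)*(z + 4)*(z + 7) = z^4 + 9*z^3 + 6*z^2 - 56*z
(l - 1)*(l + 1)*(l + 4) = l^3 + 4*l^2 - l - 4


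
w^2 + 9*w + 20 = (w + 4)*(w + 5)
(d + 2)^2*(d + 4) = d^3 + 8*d^2 + 20*d + 16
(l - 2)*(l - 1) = l^2 - 3*l + 2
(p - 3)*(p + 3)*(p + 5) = p^3 + 5*p^2 - 9*p - 45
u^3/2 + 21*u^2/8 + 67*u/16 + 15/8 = (u/2 + 1)*(u + 3/4)*(u + 5/2)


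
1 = 1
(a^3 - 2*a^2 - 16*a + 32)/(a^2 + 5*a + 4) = (a^2 - 6*a + 8)/(a + 1)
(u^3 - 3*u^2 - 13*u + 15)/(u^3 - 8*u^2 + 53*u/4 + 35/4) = 4*(u^2 + 2*u - 3)/(4*u^2 - 12*u - 7)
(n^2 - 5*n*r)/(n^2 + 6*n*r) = (n - 5*r)/(n + 6*r)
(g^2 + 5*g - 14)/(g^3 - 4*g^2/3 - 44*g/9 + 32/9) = 9*(g^2 + 5*g - 14)/(9*g^3 - 12*g^2 - 44*g + 32)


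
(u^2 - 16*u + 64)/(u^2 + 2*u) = (u^2 - 16*u + 64)/(u*(u + 2))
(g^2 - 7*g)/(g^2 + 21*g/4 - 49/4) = 4*g*(g - 7)/(4*g^2 + 21*g - 49)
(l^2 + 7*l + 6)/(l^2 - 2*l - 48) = (l + 1)/(l - 8)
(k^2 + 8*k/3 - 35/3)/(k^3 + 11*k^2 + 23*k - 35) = (k - 7/3)/(k^2 + 6*k - 7)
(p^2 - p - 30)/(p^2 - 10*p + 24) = (p + 5)/(p - 4)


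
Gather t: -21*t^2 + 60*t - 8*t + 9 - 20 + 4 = -21*t^2 + 52*t - 7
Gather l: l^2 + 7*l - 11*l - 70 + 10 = l^2 - 4*l - 60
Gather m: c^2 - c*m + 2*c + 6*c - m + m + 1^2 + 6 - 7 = c^2 - c*m + 8*c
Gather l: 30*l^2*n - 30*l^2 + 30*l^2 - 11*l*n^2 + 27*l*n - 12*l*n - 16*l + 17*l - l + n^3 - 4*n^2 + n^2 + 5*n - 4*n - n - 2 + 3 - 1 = 30*l^2*n + l*(-11*n^2 + 15*n) + n^3 - 3*n^2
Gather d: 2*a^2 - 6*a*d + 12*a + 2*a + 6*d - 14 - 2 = 2*a^2 + 14*a + d*(6 - 6*a) - 16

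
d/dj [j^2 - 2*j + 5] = 2*j - 2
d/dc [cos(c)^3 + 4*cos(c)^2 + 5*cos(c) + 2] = (3*sin(c)^2 - 8*cos(c) - 8)*sin(c)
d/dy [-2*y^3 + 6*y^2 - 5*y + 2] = -6*y^2 + 12*y - 5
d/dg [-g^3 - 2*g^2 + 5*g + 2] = -3*g^2 - 4*g + 5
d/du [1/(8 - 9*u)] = 9/(9*u - 8)^2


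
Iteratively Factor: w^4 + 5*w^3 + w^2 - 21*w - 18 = (w + 3)*(w^3 + 2*w^2 - 5*w - 6) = (w + 1)*(w + 3)*(w^2 + w - 6) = (w - 2)*(w + 1)*(w + 3)*(w + 3)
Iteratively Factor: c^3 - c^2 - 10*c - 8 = (c + 1)*(c^2 - 2*c - 8) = (c - 4)*(c + 1)*(c + 2)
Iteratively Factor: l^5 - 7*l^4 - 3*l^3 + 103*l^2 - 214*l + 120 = (l - 1)*(l^4 - 6*l^3 - 9*l^2 + 94*l - 120) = (l - 5)*(l - 1)*(l^3 - l^2 - 14*l + 24) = (l - 5)*(l - 1)*(l + 4)*(l^2 - 5*l + 6) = (l - 5)*(l - 3)*(l - 1)*(l + 4)*(l - 2)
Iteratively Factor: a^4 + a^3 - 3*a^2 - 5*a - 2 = (a - 2)*(a^3 + 3*a^2 + 3*a + 1) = (a - 2)*(a + 1)*(a^2 + 2*a + 1) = (a - 2)*(a + 1)^2*(a + 1)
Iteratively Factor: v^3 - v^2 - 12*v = (v + 3)*(v^2 - 4*v) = (v - 4)*(v + 3)*(v)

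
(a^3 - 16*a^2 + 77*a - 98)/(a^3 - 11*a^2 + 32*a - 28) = (a - 7)/(a - 2)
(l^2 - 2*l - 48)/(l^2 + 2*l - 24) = (l - 8)/(l - 4)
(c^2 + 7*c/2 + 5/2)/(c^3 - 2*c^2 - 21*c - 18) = (c + 5/2)/(c^2 - 3*c - 18)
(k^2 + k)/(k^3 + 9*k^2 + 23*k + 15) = k/(k^2 + 8*k + 15)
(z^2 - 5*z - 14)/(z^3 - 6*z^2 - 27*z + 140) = (z + 2)/(z^2 + z - 20)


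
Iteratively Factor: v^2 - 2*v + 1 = (v - 1)*(v - 1)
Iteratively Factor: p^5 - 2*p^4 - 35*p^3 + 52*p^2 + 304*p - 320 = (p - 5)*(p^4 + 3*p^3 - 20*p^2 - 48*p + 64) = (p - 5)*(p - 4)*(p^3 + 7*p^2 + 8*p - 16) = (p - 5)*(p - 4)*(p + 4)*(p^2 + 3*p - 4) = (p - 5)*(p - 4)*(p - 1)*(p + 4)*(p + 4)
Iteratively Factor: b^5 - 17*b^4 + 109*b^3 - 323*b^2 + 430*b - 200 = (b - 1)*(b^4 - 16*b^3 + 93*b^2 - 230*b + 200) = (b - 2)*(b - 1)*(b^3 - 14*b^2 + 65*b - 100) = (b - 4)*(b - 2)*(b - 1)*(b^2 - 10*b + 25) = (b - 5)*(b - 4)*(b - 2)*(b - 1)*(b - 5)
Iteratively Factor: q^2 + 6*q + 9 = (q + 3)*(q + 3)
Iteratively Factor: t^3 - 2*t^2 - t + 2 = (t - 1)*(t^2 - t - 2) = (t - 2)*(t - 1)*(t + 1)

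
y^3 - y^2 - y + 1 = (y - 1)^2*(y + 1)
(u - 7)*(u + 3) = u^2 - 4*u - 21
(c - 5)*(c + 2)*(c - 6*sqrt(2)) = c^3 - 6*sqrt(2)*c^2 - 3*c^2 - 10*c + 18*sqrt(2)*c + 60*sqrt(2)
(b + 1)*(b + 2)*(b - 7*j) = b^3 - 7*b^2*j + 3*b^2 - 21*b*j + 2*b - 14*j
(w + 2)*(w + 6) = w^2 + 8*w + 12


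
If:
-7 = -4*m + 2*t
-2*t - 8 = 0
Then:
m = -1/4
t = -4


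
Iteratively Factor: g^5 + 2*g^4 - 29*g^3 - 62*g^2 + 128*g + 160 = (g - 2)*(g^4 + 4*g^3 - 21*g^2 - 104*g - 80) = (g - 2)*(g + 1)*(g^3 + 3*g^2 - 24*g - 80) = (g - 5)*(g - 2)*(g + 1)*(g^2 + 8*g + 16) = (g - 5)*(g - 2)*(g + 1)*(g + 4)*(g + 4)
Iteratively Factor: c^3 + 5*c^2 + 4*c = (c + 1)*(c^2 + 4*c) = (c + 1)*(c + 4)*(c)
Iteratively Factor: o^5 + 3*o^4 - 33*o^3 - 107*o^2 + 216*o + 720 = (o - 5)*(o^4 + 8*o^3 + 7*o^2 - 72*o - 144) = (o - 5)*(o - 3)*(o^3 + 11*o^2 + 40*o + 48) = (o - 5)*(o - 3)*(o + 3)*(o^2 + 8*o + 16) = (o - 5)*(o - 3)*(o + 3)*(o + 4)*(o + 4)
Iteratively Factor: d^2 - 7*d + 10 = (d - 2)*(d - 5)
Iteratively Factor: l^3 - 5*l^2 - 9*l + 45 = (l + 3)*(l^2 - 8*l + 15) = (l - 5)*(l + 3)*(l - 3)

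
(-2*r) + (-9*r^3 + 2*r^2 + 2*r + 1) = -9*r^3 + 2*r^2 + 1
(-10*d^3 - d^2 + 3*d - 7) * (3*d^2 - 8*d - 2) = -30*d^5 + 77*d^4 + 37*d^3 - 43*d^2 + 50*d + 14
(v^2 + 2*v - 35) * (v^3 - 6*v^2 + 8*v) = v^5 - 4*v^4 - 39*v^3 + 226*v^2 - 280*v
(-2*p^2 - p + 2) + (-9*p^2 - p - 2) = -11*p^2 - 2*p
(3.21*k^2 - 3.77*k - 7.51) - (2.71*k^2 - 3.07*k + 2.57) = 0.5*k^2 - 0.7*k - 10.08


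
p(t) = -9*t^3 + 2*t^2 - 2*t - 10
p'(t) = -27*t^2 + 4*t - 2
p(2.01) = -79.03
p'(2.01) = -103.04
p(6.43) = -2332.80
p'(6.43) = -1092.59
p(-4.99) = 1168.04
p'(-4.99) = -694.26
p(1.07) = -20.88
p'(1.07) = -28.63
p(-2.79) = 206.61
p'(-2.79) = -223.33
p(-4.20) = 700.47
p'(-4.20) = -495.08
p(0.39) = -11.01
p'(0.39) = -4.55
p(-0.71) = -4.35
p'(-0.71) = -18.45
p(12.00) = -15298.00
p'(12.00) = -3842.00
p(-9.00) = 6731.00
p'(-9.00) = -2225.00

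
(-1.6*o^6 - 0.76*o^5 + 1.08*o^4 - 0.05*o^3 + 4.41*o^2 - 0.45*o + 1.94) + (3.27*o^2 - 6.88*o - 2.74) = -1.6*o^6 - 0.76*o^5 + 1.08*o^4 - 0.05*o^3 + 7.68*o^2 - 7.33*o - 0.8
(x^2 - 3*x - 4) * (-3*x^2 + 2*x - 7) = -3*x^4 + 11*x^3 - x^2 + 13*x + 28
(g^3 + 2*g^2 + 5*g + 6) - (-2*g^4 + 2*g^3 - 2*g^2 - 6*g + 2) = 2*g^4 - g^3 + 4*g^2 + 11*g + 4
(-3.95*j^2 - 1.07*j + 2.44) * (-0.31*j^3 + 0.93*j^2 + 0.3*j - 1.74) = 1.2245*j^5 - 3.3418*j^4 - 2.9365*j^3 + 8.8212*j^2 + 2.5938*j - 4.2456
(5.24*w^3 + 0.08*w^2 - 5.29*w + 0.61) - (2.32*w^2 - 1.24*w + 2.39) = 5.24*w^3 - 2.24*w^2 - 4.05*w - 1.78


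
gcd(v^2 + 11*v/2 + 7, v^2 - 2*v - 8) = v + 2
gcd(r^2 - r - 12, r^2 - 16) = r - 4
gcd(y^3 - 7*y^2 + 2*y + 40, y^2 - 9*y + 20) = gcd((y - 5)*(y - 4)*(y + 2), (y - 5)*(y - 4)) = y^2 - 9*y + 20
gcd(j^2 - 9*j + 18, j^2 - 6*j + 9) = j - 3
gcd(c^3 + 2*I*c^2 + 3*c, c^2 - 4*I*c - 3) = c - I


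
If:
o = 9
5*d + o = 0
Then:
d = -9/5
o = 9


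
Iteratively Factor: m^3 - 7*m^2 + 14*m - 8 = (m - 1)*(m^2 - 6*m + 8) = (m - 4)*(m - 1)*(m - 2)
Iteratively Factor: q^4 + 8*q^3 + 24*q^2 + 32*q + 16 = (q + 2)*(q^3 + 6*q^2 + 12*q + 8) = (q + 2)^2*(q^2 + 4*q + 4) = (q + 2)^3*(q + 2)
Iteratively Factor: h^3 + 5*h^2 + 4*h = (h + 4)*(h^2 + h) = (h + 1)*(h + 4)*(h)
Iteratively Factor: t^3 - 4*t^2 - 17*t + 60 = (t + 4)*(t^2 - 8*t + 15) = (t - 3)*(t + 4)*(t - 5)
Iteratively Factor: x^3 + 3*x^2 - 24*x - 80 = (x + 4)*(x^2 - x - 20) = (x - 5)*(x + 4)*(x + 4)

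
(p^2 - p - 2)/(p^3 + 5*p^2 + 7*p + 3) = (p - 2)/(p^2 + 4*p + 3)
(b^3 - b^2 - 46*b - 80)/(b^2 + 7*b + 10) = b - 8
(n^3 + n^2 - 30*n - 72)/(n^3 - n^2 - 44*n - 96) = (n - 6)/(n - 8)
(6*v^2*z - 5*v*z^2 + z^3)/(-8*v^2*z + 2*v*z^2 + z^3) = (-3*v + z)/(4*v + z)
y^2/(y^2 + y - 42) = y^2/(y^2 + y - 42)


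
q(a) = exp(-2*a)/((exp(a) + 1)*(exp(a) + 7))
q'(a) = -2*exp(-2*a)/((exp(a) + 1)*(exp(a) + 7)) - exp(-a)/((exp(a) + 1)*(exp(a) + 7)^2) - exp(-a)/((exp(a) + 1)^2*(exp(a) + 7)) = 2*(-2*exp(2*a) - 12*exp(a) - 7)*exp(-2*a)/(exp(4*a) + 16*exp(3*a) + 78*exp(2*a) + 112*exp(a) + 49)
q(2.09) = 0.00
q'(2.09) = -0.00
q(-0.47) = 0.21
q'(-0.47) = -0.51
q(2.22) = 0.00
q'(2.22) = -0.00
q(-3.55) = 167.62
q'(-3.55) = -340.60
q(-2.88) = 42.58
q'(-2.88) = -87.77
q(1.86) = 0.00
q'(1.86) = -0.00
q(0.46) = 0.02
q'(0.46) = -0.05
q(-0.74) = 0.40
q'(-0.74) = -0.95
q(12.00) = 0.00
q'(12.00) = 0.00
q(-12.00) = 3784133732.22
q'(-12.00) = -7568294036.32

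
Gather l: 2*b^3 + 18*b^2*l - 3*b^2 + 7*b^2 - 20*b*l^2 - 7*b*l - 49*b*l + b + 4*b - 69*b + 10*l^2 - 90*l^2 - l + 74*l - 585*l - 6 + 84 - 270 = 2*b^3 + 4*b^2 - 64*b + l^2*(-20*b - 80) + l*(18*b^2 - 56*b - 512) - 192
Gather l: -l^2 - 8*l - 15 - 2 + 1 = -l^2 - 8*l - 16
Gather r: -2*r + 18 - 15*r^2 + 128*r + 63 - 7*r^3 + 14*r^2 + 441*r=-7*r^3 - r^2 + 567*r + 81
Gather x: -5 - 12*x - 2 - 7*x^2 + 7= -7*x^2 - 12*x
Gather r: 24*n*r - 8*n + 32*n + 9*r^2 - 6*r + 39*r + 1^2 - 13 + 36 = 24*n + 9*r^2 + r*(24*n + 33) + 24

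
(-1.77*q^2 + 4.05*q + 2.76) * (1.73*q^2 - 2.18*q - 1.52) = -3.0621*q^4 + 10.8651*q^3 - 1.3638*q^2 - 12.1728*q - 4.1952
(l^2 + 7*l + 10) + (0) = l^2 + 7*l + 10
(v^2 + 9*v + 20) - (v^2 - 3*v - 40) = 12*v + 60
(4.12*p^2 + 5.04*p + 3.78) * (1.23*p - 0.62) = 5.0676*p^3 + 3.6448*p^2 + 1.5246*p - 2.3436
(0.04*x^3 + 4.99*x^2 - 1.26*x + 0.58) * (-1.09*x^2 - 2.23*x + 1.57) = -0.0436*x^5 - 5.5283*x^4 - 9.6915*x^3 + 10.0119*x^2 - 3.2716*x + 0.9106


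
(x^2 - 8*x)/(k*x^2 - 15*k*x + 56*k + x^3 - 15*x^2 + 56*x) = x/(k*x - 7*k + x^2 - 7*x)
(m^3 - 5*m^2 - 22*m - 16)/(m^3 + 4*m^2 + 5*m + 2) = (m - 8)/(m + 1)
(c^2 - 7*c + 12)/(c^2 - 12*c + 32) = (c - 3)/(c - 8)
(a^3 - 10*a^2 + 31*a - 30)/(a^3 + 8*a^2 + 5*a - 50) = (a^2 - 8*a + 15)/(a^2 + 10*a + 25)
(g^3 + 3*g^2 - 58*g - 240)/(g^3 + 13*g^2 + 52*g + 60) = (g - 8)/(g + 2)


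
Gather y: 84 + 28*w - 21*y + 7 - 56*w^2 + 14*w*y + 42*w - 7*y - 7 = -56*w^2 + 70*w + y*(14*w - 28) + 84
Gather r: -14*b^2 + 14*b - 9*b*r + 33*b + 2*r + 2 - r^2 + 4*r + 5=-14*b^2 + 47*b - r^2 + r*(6 - 9*b) + 7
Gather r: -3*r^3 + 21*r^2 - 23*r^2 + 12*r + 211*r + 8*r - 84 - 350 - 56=-3*r^3 - 2*r^2 + 231*r - 490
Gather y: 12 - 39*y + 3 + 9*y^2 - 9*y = 9*y^2 - 48*y + 15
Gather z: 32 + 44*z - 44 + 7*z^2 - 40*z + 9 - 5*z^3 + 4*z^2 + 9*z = -5*z^3 + 11*z^2 + 13*z - 3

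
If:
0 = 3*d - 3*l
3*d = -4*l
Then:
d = 0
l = 0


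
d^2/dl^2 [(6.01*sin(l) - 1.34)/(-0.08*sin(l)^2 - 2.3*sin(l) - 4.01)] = (0.0384639999999999*sin(l)^5 - 1.140144*sin(l)^4 - 12.384656*sin(l)^3 - 60.747886*sin(l)^2 + 122.047629*sin(l) + 124.177916)/(0.08*sin(l)^2 + 2.3*sin(l) + 4.01)^3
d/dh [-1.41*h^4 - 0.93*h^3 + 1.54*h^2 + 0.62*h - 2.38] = -5.64*h^3 - 2.79*h^2 + 3.08*h + 0.62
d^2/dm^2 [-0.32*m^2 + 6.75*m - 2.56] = -0.640000000000000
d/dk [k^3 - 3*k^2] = 3*k*(k - 2)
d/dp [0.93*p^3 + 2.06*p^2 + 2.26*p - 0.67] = 2.79*p^2 + 4.12*p + 2.26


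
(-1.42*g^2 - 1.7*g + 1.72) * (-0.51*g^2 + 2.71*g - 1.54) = 0.7242*g^4 - 2.9812*g^3 - 3.2974*g^2 + 7.2792*g - 2.6488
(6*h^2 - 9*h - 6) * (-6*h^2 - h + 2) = -36*h^4 + 48*h^3 + 57*h^2 - 12*h - 12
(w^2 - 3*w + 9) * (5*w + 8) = 5*w^3 - 7*w^2 + 21*w + 72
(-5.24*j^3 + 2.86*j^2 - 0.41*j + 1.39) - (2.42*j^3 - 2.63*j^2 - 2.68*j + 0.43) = -7.66*j^3 + 5.49*j^2 + 2.27*j + 0.96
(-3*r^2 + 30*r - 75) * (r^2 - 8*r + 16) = -3*r^4 + 54*r^3 - 363*r^2 + 1080*r - 1200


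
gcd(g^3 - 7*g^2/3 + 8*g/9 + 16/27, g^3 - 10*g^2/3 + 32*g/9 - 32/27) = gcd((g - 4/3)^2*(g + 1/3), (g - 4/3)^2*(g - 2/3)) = g^2 - 8*g/3 + 16/9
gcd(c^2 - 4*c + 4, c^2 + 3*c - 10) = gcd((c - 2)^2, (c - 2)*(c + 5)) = c - 2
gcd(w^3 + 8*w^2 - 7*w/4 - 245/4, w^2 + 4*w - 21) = w + 7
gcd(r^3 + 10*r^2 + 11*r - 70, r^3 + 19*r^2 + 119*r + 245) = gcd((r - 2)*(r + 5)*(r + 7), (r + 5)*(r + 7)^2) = r^2 + 12*r + 35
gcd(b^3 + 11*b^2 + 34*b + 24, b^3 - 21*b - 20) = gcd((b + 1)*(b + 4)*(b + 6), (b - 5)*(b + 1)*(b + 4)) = b^2 + 5*b + 4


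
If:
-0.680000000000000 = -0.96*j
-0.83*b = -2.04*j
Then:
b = 1.74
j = 0.71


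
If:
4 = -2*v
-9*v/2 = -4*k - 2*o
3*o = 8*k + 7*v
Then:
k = 1/28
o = -32/7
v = -2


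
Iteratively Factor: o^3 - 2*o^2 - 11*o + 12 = (o + 3)*(o^2 - 5*o + 4) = (o - 4)*(o + 3)*(o - 1)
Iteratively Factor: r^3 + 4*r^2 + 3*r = (r + 1)*(r^2 + 3*r) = (r + 1)*(r + 3)*(r)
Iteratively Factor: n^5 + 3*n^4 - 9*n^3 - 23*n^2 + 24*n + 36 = (n + 3)*(n^4 - 9*n^2 + 4*n + 12) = (n + 3)^2*(n^3 - 3*n^2 + 4) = (n - 2)*(n + 3)^2*(n^2 - n - 2) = (n - 2)*(n + 1)*(n + 3)^2*(n - 2)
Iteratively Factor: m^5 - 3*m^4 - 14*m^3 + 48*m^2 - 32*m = (m - 1)*(m^4 - 2*m^3 - 16*m^2 + 32*m) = m*(m - 1)*(m^3 - 2*m^2 - 16*m + 32) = m*(m - 2)*(m - 1)*(m^2 - 16) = m*(m - 4)*(m - 2)*(m - 1)*(m + 4)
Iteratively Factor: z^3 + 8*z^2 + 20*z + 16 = (z + 2)*(z^2 + 6*z + 8) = (z + 2)^2*(z + 4)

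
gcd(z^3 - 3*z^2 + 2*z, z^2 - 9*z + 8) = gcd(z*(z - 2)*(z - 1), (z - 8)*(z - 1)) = z - 1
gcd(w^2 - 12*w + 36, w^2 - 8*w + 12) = w - 6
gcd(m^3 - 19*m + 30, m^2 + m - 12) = m - 3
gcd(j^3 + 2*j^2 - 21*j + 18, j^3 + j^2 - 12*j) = j - 3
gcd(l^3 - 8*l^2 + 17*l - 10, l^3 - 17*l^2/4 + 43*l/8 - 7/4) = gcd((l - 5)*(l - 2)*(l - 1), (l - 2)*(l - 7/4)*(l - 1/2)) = l - 2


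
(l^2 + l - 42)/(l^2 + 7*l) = (l - 6)/l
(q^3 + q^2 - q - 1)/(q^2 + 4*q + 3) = (q^2 - 1)/(q + 3)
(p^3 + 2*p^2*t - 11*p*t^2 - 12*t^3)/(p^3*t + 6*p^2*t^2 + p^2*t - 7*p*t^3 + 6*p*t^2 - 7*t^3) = (p^3 + 2*p^2*t - 11*p*t^2 - 12*t^3)/(t*(p^3 + 6*p^2*t + p^2 - 7*p*t^2 + 6*p*t - 7*t^2))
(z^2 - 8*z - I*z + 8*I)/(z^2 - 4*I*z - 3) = (z - 8)/(z - 3*I)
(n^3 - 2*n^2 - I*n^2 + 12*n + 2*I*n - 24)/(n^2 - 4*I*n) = n - 2 + 3*I - 6*I/n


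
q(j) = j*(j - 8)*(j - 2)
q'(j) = j*(j - 8) + j*(j - 2) + (j - 8)*(j - 2)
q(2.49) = -6.72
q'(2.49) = -15.20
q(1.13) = 6.75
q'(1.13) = -2.77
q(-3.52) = -223.84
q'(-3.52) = 123.57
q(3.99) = -31.84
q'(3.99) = -16.04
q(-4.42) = -352.43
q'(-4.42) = 163.01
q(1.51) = 4.80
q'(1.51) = -7.36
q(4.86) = -43.64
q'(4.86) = -10.34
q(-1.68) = -59.85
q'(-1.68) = 58.07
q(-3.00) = -165.00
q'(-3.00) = 103.00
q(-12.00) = -3360.00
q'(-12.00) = 688.00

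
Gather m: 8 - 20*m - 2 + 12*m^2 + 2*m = 12*m^2 - 18*m + 6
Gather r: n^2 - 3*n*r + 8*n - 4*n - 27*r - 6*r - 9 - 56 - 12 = n^2 + 4*n + r*(-3*n - 33) - 77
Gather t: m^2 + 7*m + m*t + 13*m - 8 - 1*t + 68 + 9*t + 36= m^2 + 20*m + t*(m + 8) + 96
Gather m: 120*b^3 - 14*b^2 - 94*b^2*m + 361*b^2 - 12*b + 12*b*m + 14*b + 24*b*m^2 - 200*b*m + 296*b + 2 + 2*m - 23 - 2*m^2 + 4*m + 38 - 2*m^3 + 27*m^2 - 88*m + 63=120*b^3 + 347*b^2 + 298*b - 2*m^3 + m^2*(24*b + 25) + m*(-94*b^2 - 188*b - 82) + 80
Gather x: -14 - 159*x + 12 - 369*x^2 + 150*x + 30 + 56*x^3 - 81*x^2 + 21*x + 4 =56*x^3 - 450*x^2 + 12*x + 32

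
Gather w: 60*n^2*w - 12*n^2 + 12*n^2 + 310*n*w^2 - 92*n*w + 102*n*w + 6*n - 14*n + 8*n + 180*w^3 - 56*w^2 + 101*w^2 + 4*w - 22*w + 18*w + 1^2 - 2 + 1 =180*w^3 + w^2*(310*n + 45) + w*(60*n^2 + 10*n)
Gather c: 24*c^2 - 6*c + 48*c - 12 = 24*c^2 + 42*c - 12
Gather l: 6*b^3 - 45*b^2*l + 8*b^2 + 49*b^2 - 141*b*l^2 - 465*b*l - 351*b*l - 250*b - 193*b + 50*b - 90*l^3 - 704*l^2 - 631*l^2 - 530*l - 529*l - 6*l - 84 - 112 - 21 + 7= 6*b^3 + 57*b^2 - 393*b - 90*l^3 + l^2*(-141*b - 1335) + l*(-45*b^2 - 816*b - 1065) - 210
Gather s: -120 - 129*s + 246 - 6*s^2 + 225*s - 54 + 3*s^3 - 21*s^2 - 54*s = 3*s^3 - 27*s^2 + 42*s + 72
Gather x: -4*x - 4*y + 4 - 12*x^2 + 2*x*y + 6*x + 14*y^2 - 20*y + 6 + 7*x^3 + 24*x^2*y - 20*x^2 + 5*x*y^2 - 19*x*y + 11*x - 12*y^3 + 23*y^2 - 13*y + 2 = 7*x^3 + x^2*(24*y - 32) + x*(5*y^2 - 17*y + 13) - 12*y^3 + 37*y^2 - 37*y + 12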